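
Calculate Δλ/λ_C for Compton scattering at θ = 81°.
0.8436 λ_C

The Compton shift formula is:
Δλ = λ_C(1 - cos θ)

Dividing both sides by λ_C:
Δλ/λ_C = 1 - cos θ

For θ = 81°:
Δλ/λ_C = 1 - cos(81°)
Δλ/λ_C = 1 - 0.1564
Δλ/λ_C = 0.8436

This means the shift is 0.8436 × λ_C = 2.0468 pm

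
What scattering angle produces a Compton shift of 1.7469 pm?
73.74°

From the Compton formula Δλ = λ_C(1 - cos θ), we can solve for θ:

cos θ = 1 - Δλ/λ_C

Given:
- Δλ = 1.7469 pm
- λ_C = h/(m_e·c) ≈ 2.42631024 pm

cos θ = 1 - 1.7469/2.42631024
cos θ = 1 - 0.719982
cos θ = 0.280018

θ = arccos(0.280018)
θ = 73.74°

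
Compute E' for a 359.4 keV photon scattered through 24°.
338.7990 keV

First convert energy to wavelength:
λ = hc/E, with hc ≈ 1239.842 keV·pm (i.e. 1239.842 eV·nm)

For E = 359.4 keV = 359400 eV:
λ = 1239.842 keV·pm / 359.4 keV
λ = 3.4498 pm

Calculate the Compton shift:
Δλ = λ_C(1 - cos(24°)) = 2.4263 × 0.0865
Δλ = 0.2098 pm

Final wavelength:
λ' = 3.4498 + 0.2098 = 3.6595 pm

Final energy:
E' = hc/λ' = 1239.842 / 3.6595 = 338.7990 keV

(Intermediate values are shown rounded; full precision is carried through to the final answer.)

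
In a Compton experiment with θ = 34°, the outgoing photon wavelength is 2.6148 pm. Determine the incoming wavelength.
2.2000 pm

From λ' = λ + Δλ, we have λ = λ' - Δλ

First calculate the Compton shift:
Δλ = λ_C(1 - cos θ)
Δλ = 2.4263 × (1 - cos(34°))
Δλ = 2.4263 × 0.1710
Δλ = 0.4148 pm

Initial wavelength:
λ = λ' - Δλ
λ = 2.6148 - 0.4148
λ = 2.2000 pm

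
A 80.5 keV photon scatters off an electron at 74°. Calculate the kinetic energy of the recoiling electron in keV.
8.2452 keV

By energy conservation: K_e = E_initial - E_final

First find the scattered photon energy:
Initial wavelength: λ = hc/E = 15.4018 pm
Compton shift: Δλ = λ_C(1 - cos(74°)) = 1.7575 pm
Final wavelength: λ' = 15.4018 + 1.7575 = 17.1593 pm
Final photon energy: E' = hc/λ' = 72.2548 keV

Electron kinetic energy:
K_e = E - E' = 80.5000 - 72.2548 = 8.2452 keV

(Intermediate values are shown rounded; full precision is carried through to the final answer.)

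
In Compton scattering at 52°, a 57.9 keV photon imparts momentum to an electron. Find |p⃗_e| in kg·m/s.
2.6589e-23 kg·m/s

The electron is initially at rest, so by conservation of momentum:
p⃗_e = p⃗₀ − p⃗'  (incident photon momentum minus scattered photon momentum)

Photon momentum magnitudes (p = h/λ = E/c):
λ₀ = hc/E₀ = 21.4135 pm → p₀ = h/λ₀ = 3.0943e-23 kg·m/s
Δλ = λ_C(1 − cos 52°) = 0.9325 pm
λ' = 22.3460 pm → p' = h/λ' = 2.9652e-23 kg·m/s

The scattered photon makes angle θ = 52° with the incident direction, so by the law of cosines:
|p⃗_e|² = p₀² + p'² − 2p₀p'cos θ
|p⃗_e|² = (3.0943e-23)² + (2.9652e-23)² − 2·3.0943e-23·2.9652e-23·cos(52°)
|p⃗_e| = 2.6589e-23 kg·m/s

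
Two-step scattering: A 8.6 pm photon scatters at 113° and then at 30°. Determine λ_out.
12.2994 pm

Apply Compton shift twice:

First scattering at θ₁ = 113°:
Δλ₁ = λ_C(1 - cos(113°))
Δλ₁ = 2.4263 × 1.3907
Δλ₁ = 3.3743 pm

After first scattering:
λ₁ = 8.6 + 3.3743 = 11.9743 pm

Second scattering at θ₂ = 30°:
Δλ₂ = λ_C(1 - cos(30°))
Δλ₂ = 2.4263 × 0.1340
Δλ₂ = 0.3251 pm

Final wavelength:
λ₂ = 11.9743 + 0.3251 = 12.2994 pm

Total shift: Δλ_total = 3.3743 + 0.3251 = 3.6994 pm

(Intermediate values are shown rounded; full precision is carried through to the final answer.)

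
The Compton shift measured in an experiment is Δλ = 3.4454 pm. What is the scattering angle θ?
114.84°

From the Compton formula Δλ = λ_C(1 - cos θ), we can solve for θ:

cos θ = 1 - Δλ/λ_C

Given:
- Δλ = 3.4454 pm
- λ_C = h/(m_e·c) ≈ 2.42631024 pm

cos θ = 1 - 3.4454/2.42631024
cos θ = 1 - 1.420016
cos θ = -0.420016

θ = arccos(-0.420016)
θ = 114.84°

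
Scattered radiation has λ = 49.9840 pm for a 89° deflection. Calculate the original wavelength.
47.6000 pm

From λ' = λ + Δλ, we have λ = λ' - Δλ

First calculate the Compton shift:
Δλ = λ_C(1 - cos θ)
Δλ = 2.4263 × (1 - cos(89°))
Δλ = 2.4263 × 0.9825
Δλ = 2.3840 pm

Initial wavelength:
λ = λ' - Δλ
λ = 49.9840 - 2.3840
λ = 47.6000 pm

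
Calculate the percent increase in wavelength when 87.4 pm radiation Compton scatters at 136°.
4.7731%

Calculate the Compton shift:
Δλ = λ_C(1 - cos(136°))
Δλ = 2.4263 × (1 - cos(136°))
Δλ = 2.4263 × 1.7193
Δλ = 4.1717 pm

Percentage change:
(Δλ/λ₀) × 100 = (4.1717/87.4) × 100
= 4.7731%

(Intermediate values are shown rounded; full precision is carried through to the final answer.)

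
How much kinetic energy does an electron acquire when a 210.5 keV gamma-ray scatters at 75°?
49.2370 keV

By energy conservation: K_e = E_initial - E_final

First find the scattered photon energy:
Initial wavelength: λ = hc/E = 5.8900 pm
Compton shift: Δλ = λ_C(1 - cos(75°)) = 1.7983 pm
Final wavelength: λ' = 5.8900 + 1.7983 = 7.6883 pm
Final photon energy: E' = hc/λ' = 161.2630 keV

Electron kinetic energy:
K_e = E - E' = 210.5000 - 161.2630 = 49.2370 keV

(Intermediate values are shown rounded; full precision is carried through to the final answer.)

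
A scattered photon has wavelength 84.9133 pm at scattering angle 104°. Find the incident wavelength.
81.9000 pm

From λ' = λ + Δλ, we have λ = λ' - Δλ

First calculate the Compton shift:
Δλ = λ_C(1 - cos θ)
Δλ = 2.4263 × (1 - cos(104°))
Δλ = 2.4263 × 1.2419
Δλ = 3.0133 pm

Initial wavelength:
λ = λ' - Δλ
λ = 84.9133 - 3.0133
λ = 81.9000 pm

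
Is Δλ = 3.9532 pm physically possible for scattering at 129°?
Yes, consistent

Calculate the expected shift for θ = 129°:

Δλ_expected = λ_C(1 - cos(129°))
Δλ_expected = 2.4263 × (1 - cos(129°))
Δλ_expected = 2.4263 × 1.6293
Δλ_expected = 3.9532 pm

Given shift: 3.9532 pm
Expected shift: 3.9532 pm
Difference: 0.0000 pm

The values match. This is consistent with Compton scattering at the stated angle.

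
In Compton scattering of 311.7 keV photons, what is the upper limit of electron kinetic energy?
171.2923 keV

Maximum energy transfer occurs at θ = 180° (backscattering).

Initial photon: E₀ = 311.7 keV → λ₀ = 3.9777 pm

Maximum Compton shift (at 180°):
Δλ_max = 2λ_C = 2 × 2.4263 = 4.8526 pm

Final wavelength:
λ' = 3.9777 + 4.8526 = 8.8303 pm

Minimum photon energy (maximum energy to electron):
E'_min = hc/λ' = 140.4077 keV

Maximum electron kinetic energy:
K_max = E₀ - E'_min = 311.7000 - 140.4077 = 171.2923 keV

(Intermediate values are shown rounded; full precision is carried through to the final answer.)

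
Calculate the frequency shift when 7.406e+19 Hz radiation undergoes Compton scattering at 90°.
2.775e+19 Hz (decrease)

Convert frequency to wavelength (c = 299792458 m/s):
λ₀ = c/f₀ = 299792458/7.406e+19 = 4.0479673e-12 m = 4.0480 pm

Calculate Compton shift:
Δλ = λ_C(1 - cos(90°)) = 2.4263 pm

Final wavelength:
λ' = λ₀ + Δλ = 4.0480 + 2.4263 = 6.4743 pm

Final frequency:
f' = c/λ' = 299792458/6.4742775e-12 = 4.6305160e+19 Hz

Frequency shift (decrease):
Δf = f₀ - f' = 7.406e+19 - 4.6305160e+19 = 2.775e+19 Hz

(Intermediate values are shown rounded; full precision is carried through to the final answer.)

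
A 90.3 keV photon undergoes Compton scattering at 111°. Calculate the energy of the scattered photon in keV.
72.8202 keV

First convert energy to wavelength:
λ = hc/E, with hc ≈ 1239.842 keV·pm (i.e. 1239.842 eV·nm)

For E = 90.3 keV = 90300 eV:
λ = 1239.842 keV·pm / 90.3 keV
λ = 13.7303 pm

Calculate the Compton shift:
Δλ = λ_C(1 - cos(111°)) = 2.4263 × 1.3584
Δλ = 3.2958 pm

Final wavelength:
λ' = 13.7303 + 3.2958 = 17.0261 pm

Final energy:
E' = hc/λ' = 1239.842 / 17.0261 = 72.8202 keV

(Intermediate values are shown rounded; full precision is carried through to the final answer.)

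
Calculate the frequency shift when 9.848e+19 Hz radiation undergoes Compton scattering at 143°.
5.801e+19 Hz (decrease)

Convert frequency to wavelength (c = 299792458 m/s):
λ₀ = c/f₀ = 299792458/9.848e+19 = 3.0441964e-12 m = 3.0442 pm

Calculate Compton shift:
Δλ = λ_C(1 - cos(143°)) = 4.3640 pm

Final wavelength:
λ' = λ₀ + Δλ = 3.0442 + 4.3640 = 7.4082 pm

Final frequency:
f' = c/λ' = 299792458/7.4082441e-12 = 4.0467411e+19 Hz

Frequency shift (decrease):
Δf = f₀ - f' = 9.848e+19 - 4.0467411e+19 = 5.801e+19 Hz

(Intermediate values are shown rounded; full precision is carried through to the final answer.)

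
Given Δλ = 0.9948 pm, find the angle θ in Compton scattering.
53.84°

From the Compton formula Δλ = λ_C(1 - cos θ), we can solve for θ:

cos θ = 1 - Δλ/λ_C

Given:
- Δλ = 0.9948 pm
- λ_C = h/(m_e·c) ≈ 2.42631024 pm

cos θ = 1 - 0.9948/2.42631024
cos θ = 1 - 0.410005
cos θ = 0.589995

θ = arccos(0.589995)
θ = 53.84°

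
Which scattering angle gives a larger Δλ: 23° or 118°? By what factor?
118° produces the larger shift by a factor of 18.485

Calculate both shifts using Δλ = λ_C(1 - cos θ):

For θ₁ = 23°:
Δλ₁ = 2.4263 × (1 - cos(23°))
Δλ₁ = 2.4263 × 0.0795
Δλ₁ = 0.1929 pm

For θ₂ = 118°:
Δλ₂ = 2.4263 × (1 - cos(118°))
Δλ₂ = 2.4263 × 1.4695
Δλ₂ = 3.5654 pm

The 118° angle produces the larger shift.
Ratio: 3.5654/0.1929 = 18.485

(Intermediate values are shown rounded; full precision is carried through to the final answer.)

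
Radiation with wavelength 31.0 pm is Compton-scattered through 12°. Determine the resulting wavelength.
31.0530 pm

Using the Compton scattering formula:
λ' = λ + Δλ = λ + λ_C(1 - cos θ)

Given:
- Initial wavelength λ = 31.0 pm
- Scattering angle θ = 12°
- Compton wavelength λ_C ≈ 2.4263 pm

Calculate the shift:
Δλ = 2.4263 × (1 - cos(12°))
Δλ = 2.4263 × 0.0219
Δλ = 0.0530 pm

Final wavelength:
λ' = 31.0 + 0.0530 = 31.0530 pm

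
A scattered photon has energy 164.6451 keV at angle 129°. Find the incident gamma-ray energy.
346.6001 keV

Convert final energy to wavelength (hc ≈ 1239.842 keV·pm):
λ' = hc/E' = 1239.842 / 164.6451 = 7.5304 pm

Calculate the Compton shift:
Δλ = λ_C(1 - cos(129°))
Δλ = 2.4263 × (1 - cos(129°))
Δλ = 3.9532 pm

Initial wavelength:
λ = λ' - Δλ = 7.5304 - 3.9532 = 3.5772 pm

Initial energy:
E = hc/λ = 1239.842 / 3.5772 = 346.6001 keV

(Intermediate values are shown rounded; full precision is carried through to the final answer.)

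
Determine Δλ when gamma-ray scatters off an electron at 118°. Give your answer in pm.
3.5654 pm

Using the Compton scattering formula:
Δλ = λ_C(1 - cos θ)

where λ_C = h/(m_e·c) ≈ 2.4263 pm is the Compton wavelength of an electron.

For θ = 118°:
cos(118°) = -0.4695
1 - cos(118°) = 1.4695

Δλ = 2.4263 × 1.4695
Δλ = 3.5654 pm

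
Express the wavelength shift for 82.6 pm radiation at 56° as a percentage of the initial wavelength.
1.2948%

Calculate the Compton shift:
Δλ = λ_C(1 - cos(56°))
Δλ = 2.4263 × (1 - cos(56°))
Δλ = 2.4263 × 0.4408
Δλ = 1.0695 pm

Percentage change:
(Δλ/λ₀) × 100 = (1.0695/82.6) × 100
= 1.2948%

(Intermediate values are shown rounded; full precision is carried through to the final answer.)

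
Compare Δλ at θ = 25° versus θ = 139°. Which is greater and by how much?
139° produces the larger shift by a factor of 18.728

Calculate both shifts using Δλ = λ_C(1 - cos θ):

For θ₁ = 25°:
Δλ₁ = 2.4263 × (1 - cos(25°))
Δλ₁ = 2.4263 × 0.0937
Δλ₁ = 0.2273 pm

For θ₂ = 139°:
Δλ₂ = 2.4263 × (1 - cos(139°))
Δλ₂ = 2.4263 × 1.7547
Δλ₂ = 4.2575 pm

The 139° angle produces the larger shift.
Ratio: 4.2575/0.2273 = 18.728

(Intermediate values are shown rounded; full precision is carried through to the final answer.)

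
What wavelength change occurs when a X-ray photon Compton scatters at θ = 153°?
4.5882 pm

Using the Compton scattering formula:
Δλ = λ_C(1 - cos θ)

where λ_C = h/(m_e·c) ≈ 2.4263 pm is the Compton wavelength of an electron.

For θ = 153°:
cos(153°) = -0.8910
1 - cos(153°) = 1.8910

Δλ = 2.4263 × 1.8910
Δλ = 4.5882 pm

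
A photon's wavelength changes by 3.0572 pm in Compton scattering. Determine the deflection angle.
105.07°

From the Compton formula Δλ = λ_C(1 - cos θ), we can solve for θ:

cos θ = 1 - Δλ/λ_C

Given:
- Δλ = 3.0572 pm
- λ_C = h/(m_e·c) ≈ 2.42631024 pm

cos θ = 1 - 3.0572/2.42631024
cos θ = 1 - 1.260020
cos θ = -0.260020

θ = arccos(-0.260020)
θ = 105.07°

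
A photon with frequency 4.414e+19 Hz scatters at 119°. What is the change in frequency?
1.530e+19 Hz (decrease)

Convert frequency to wavelength (c = 299792458 m/s):
λ₀ = c/f₀ = 299792458/4.414e+19 = 6.7918545e-12 m = 6.7919 pm

Calculate Compton shift:
Δλ = λ_C(1 - cos(119°)) = 3.6026 pm

Final wavelength:
λ' = λ₀ + Δλ = 6.7919 + 3.6026 = 10.3945 pm

Final frequency:
f' = c/λ' = 299792458/1.0394463e-11 = 2.8841552e+19 Hz

Frequency shift (decrease):
Δf = f₀ - f' = 4.414e+19 - 2.8841552e+19 = 1.530e+19 Hz

(Intermediate values are shown rounded; full precision is carried through to the final answer.)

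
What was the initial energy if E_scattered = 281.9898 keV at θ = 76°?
484.8001 keV

Convert final energy to wavelength (hc ≈ 1239.842 keV·pm):
λ' = hc/E' = 1239.842 / 281.9898 = 4.3968 pm

Calculate the Compton shift:
Δλ = λ_C(1 - cos(76°))
Δλ = 2.4263 × (1 - cos(76°))
Δλ = 1.8393 pm

Initial wavelength:
λ = λ' - Δλ = 4.3968 - 1.8393 = 2.5574 pm

Initial energy:
E = hc/λ = 1239.842 / 2.5574 = 484.8001 keV

(Intermediate values are shown rounded; full precision is carried through to the final answer.)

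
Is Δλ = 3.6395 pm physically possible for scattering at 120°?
Yes, consistent

Calculate the expected shift for θ = 120°:

Δλ_expected = λ_C(1 - cos(120°))
Δλ_expected = 2.4263 × (1 - cos(120°))
Δλ_expected = 2.4263 × 1.5000
Δλ_expected = 3.6395 pm

Given shift: 3.6395 pm
Expected shift: 3.6395 pm
Difference: 0.0000 pm

The values match. This is consistent with Compton scattering at the stated angle.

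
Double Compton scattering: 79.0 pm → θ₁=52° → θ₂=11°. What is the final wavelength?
79.9771 pm

Apply Compton shift twice:

First scattering at θ₁ = 52°:
Δλ₁ = λ_C(1 - cos(52°))
Δλ₁ = 2.4263 × 0.3843
Δλ₁ = 0.9325 pm

After first scattering:
λ₁ = 79.0 + 0.9325 = 79.9325 pm

Second scattering at θ₂ = 11°:
Δλ₂ = λ_C(1 - cos(11°))
Δλ₂ = 2.4263 × 0.0184
Δλ₂ = 0.0446 pm

Final wavelength:
λ₂ = 79.9325 + 0.0446 = 79.9771 pm

Total shift: Δλ_total = 0.9325 + 0.0446 = 0.9771 pm

(Intermediate values are shown rounded; full precision is carried through to the final answer.)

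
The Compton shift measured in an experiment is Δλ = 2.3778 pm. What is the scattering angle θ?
88.85°

From the Compton formula Δλ = λ_C(1 - cos θ), we can solve for θ:

cos θ = 1 - Δλ/λ_C

Given:
- Δλ = 2.3778 pm
- λ_C = h/(m_e·c) ≈ 2.42631024 pm

cos θ = 1 - 2.3778/2.42631024
cos θ = 1 - 0.980007
cos θ = 0.019993

θ = arccos(0.019993)
θ = 88.85°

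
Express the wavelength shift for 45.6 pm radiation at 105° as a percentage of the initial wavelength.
6.6980%

Calculate the Compton shift:
Δλ = λ_C(1 - cos(105°))
Δλ = 2.4263 × (1 - cos(105°))
Δλ = 2.4263 × 1.2588
Δλ = 3.0543 pm

Percentage change:
(Δλ/λ₀) × 100 = (3.0543/45.6) × 100
= 6.6980%

(Intermediate values are shown rounded; full precision is carried through to the final answer.)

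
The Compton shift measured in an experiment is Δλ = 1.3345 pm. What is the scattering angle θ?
63.26°

From the Compton formula Δλ = λ_C(1 - cos θ), we can solve for θ:

cos θ = 1 - Δλ/λ_C

Given:
- Δλ = 1.3345 pm
- λ_C = h/(m_e·c) ≈ 2.42631024 pm

cos θ = 1 - 1.3345/2.42631024
cos θ = 1 - 0.550012
cos θ = 0.449988

θ = arccos(0.449988)
θ = 63.26°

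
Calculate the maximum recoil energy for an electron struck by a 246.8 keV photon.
121.2628 keV

Maximum energy transfer occurs at θ = 180° (backscattering).

Initial photon: E₀ = 246.8 keV → λ₀ = 5.0237 pm

Maximum Compton shift (at 180°):
Δλ_max = 2λ_C = 2 × 2.4263 = 4.8526 pm

Final wavelength:
λ' = 5.0237 + 4.8526 = 9.8763 pm

Minimum photon energy (maximum energy to electron):
E'_min = hc/λ' = 125.5372 keV

Maximum electron kinetic energy:
K_max = E₀ - E'_min = 246.8000 - 125.5372 = 121.2628 keV

(Intermediate values are shown rounded; full precision is carried through to the final answer.)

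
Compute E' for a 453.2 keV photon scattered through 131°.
183.5752 keV

First convert energy to wavelength:
λ = hc/E, with hc ≈ 1239.842 keV·pm (i.e. 1239.842 eV·nm)

For E = 453.2 keV = 453200 eV:
λ = 1239.842 keV·pm / 453.2 keV
λ = 2.7358 pm

Calculate the Compton shift:
Δλ = λ_C(1 - cos(131°)) = 2.4263 × 1.6561
Δλ = 4.0181 pm

Final wavelength:
λ' = 2.7358 + 4.0181 = 6.7539 pm

Final energy:
E' = hc/λ' = 1239.842 / 6.7539 = 183.5752 keV

(Intermediate values are shown rounded; full precision is carried through to the final answer.)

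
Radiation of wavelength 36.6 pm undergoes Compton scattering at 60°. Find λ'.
37.8132 pm

Using the Compton formula: λ' = λ + λ_C(1 − cos θ)

For θ = 60°, cos θ = 1/2 (exact) = 0.5000, so:
1 − cos 60° = 1 − (1/2) = 0.5000

Δλ = λ_C × 0.5000 = 2.4263 × 0.5000 = 1.2132 pm

λ' = 36.6 + 1.2132 = 37.8132 pm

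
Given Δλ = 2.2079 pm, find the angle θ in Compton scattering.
84.84°

From the Compton formula Δλ = λ_C(1 - cos θ), we can solve for θ:

cos θ = 1 - Δλ/λ_C

Given:
- Δλ = 2.2079 pm
- λ_C = h/(m_e·c) ≈ 2.42631024 pm

cos θ = 1 - 2.2079/2.42631024
cos θ = 1 - 0.909983
cos θ = 0.090017

θ = arccos(0.090017)
θ = 84.84°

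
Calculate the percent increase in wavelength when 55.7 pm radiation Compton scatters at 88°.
4.2040%

Calculate the Compton shift:
Δλ = λ_C(1 - cos(88°))
Δλ = 2.4263 × (1 - cos(88°))
Δλ = 2.4263 × 0.9651
Δλ = 2.3416 pm

Percentage change:
(Δλ/λ₀) × 100 = (2.3416/55.7) × 100
= 4.2040%

(Intermediate values are shown rounded; full precision is carried through to the final answer.)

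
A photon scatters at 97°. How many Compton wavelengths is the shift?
1.1219 λ_C

The Compton shift formula is:
Δλ = λ_C(1 - cos θ)

Dividing both sides by λ_C:
Δλ/λ_C = 1 - cos θ

For θ = 97°:
Δλ/λ_C = 1 - cos(97°)
Δλ/λ_C = 1 - -0.1219
Δλ/λ_C = 1.1219

This means the shift is 1.1219 × λ_C = 2.7220 pm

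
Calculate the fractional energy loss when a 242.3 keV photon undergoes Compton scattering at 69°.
0.2333 (or 23.33%)

Calculate initial and final photon energies:

Initial: E₀ = 242.3 keV → λ₀ = 5.1170 pm
Compton shift: Δλ = 1.5568 pm
Final wavelength: λ' = 6.6738 pm
Final energy: E' = 185.7784 keV

Fractional energy loss:
(E₀ - E')/E₀ = (242.3000 - 185.7784)/242.3000
= 56.5216/242.3000
= 0.2333
= 23.33%

(Intermediate values are shown rounded; full precision is carried through to the final answer.)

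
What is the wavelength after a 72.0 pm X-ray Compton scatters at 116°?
75.4899 pm

Using the Compton scattering formula:
λ' = λ + Δλ = λ + λ_C(1 - cos θ)

Given:
- Initial wavelength λ = 72.0 pm
- Scattering angle θ = 116°
- Compton wavelength λ_C ≈ 2.4263 pm

Calculate the shift:
Δλ = 2.4263 × (1 - cos(116°))
Δλ = 2.4263 × 1.4384
Δλ = 3.4899 pm

Final wavelength:
λ' = 72.0 + 3.4899 = 75.4899 pm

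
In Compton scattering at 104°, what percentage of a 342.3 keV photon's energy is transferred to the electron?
0.4541 (or 45.41%)

Calculate initial and final photon energies:

Initial: E₀ = 342.3 keV → λ₀ = 3.6221 pm
Compton shift: Δλ = 3.0133 pm
Final wavelength: λ' = 6.6354 pm
Final energy: E' = 186.8532 keV

Fractional energy loss:
(E₀ - E')/E₀ = (342.3000 - 186.8532)/342.3000
= 155.4468/342.3000
= 0.4541
= 45.41%

(Intermediate values are shown rounded; full precision is carried through to the final answer.)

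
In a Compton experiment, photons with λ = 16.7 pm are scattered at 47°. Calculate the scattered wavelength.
17.4716 pm

Using the Compton scattering formula:
λ' = λ + Δλ = λ + λ_C(1 - cos θ)

Given:
- Initial wavelength λ = 16.7 pm
- Scattering angle θ = 47°
- Compton wavelength λ_C ≈ 2.4263 pm

Calculate the shift:
Δλ = 2.4263 × (1 - cos(47°))
Δλ = 2.4263 × 0.3180
Δλ = 0.7716 pm

Final wavelength:
λ' = 16.7 + 0.7716 = 17.4716 pm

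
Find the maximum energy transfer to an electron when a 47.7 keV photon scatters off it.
7.5043 keV

Maximum energy transfer occurs at θ = 180° (backscattering).

Initial photon: E₀ = 47.7 keV → λ₀ = 25.9925 pm

Maximum Compton shift (at 180°):
Δλ_max = 2λ_C = 2 × 2.4263 = 4.8526 pm

Final wavelength:
λ' = 25.9925 + 4.8526 = 30.8451 pm

Minimum photon energy (maximum energy to electron):
E'_min = hc/λ' = 40.1957 keV

Maximum electron kinetic energy:
K_max = E₀ - E'_min = 47.7000 - 40.1957 = 7.5043 keV

(Intermediate values are shown rounded; full precision is carried through to the final answer.)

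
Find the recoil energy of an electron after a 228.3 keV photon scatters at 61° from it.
42.7163 keV

By energy conservation: K_e = E_initial - E_final

First find the scattered photon energy:
Initial wavelength: λ = hc/E = 5.4308 pm
Compton shift: Δλ = λ_C(1 - cos(61°)) = 1.2500 pm
Final wavelength: λ' = 5.4308 + 1.2500 = 6.6808 pm
Final photon energy: E' = hc/λ' = 185.5837 keV

Electron kinetic energy:
K_e = E - E' = 228.3000 - 185.5837 = 42.7163 keV

(Intermediate values are shown rounded; full precision is carried through to the final answer.)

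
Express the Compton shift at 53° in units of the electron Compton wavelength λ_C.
0.3982 λ_C

The Compton shift formula is:
Δλ = λ_C(1 - cos θ)

Dividing both sides by λ_C:
Δλ/λ_C = 1 - cos θ

For θ = 53°:
Δλ/λ_C = 1 - cos(53°)
Δλ/λ_C = 1 - 0.6018
Δλ/λ_C = 0.3982

This means the shift is 0.3982 × λ_C = 0.9661 pm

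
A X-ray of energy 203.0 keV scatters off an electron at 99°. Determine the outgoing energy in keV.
139.0976 keV

First convert energy to wavelength:
λ = hc/E, with hc ≈ 1239.842 keV·pm (i.e. 1239.842 eV·nm)

For E = 203.0 keV = 203000 eV:
λ = 1239.842 keV·pm / 203.0 keV
λ = 6.1076 pm

Calculate the Compton shift:
Δλ = λ_C(1 - cos(99°)) = 2.4263 × 1.1564
Δλ = 2.8059 pm

Final wavelength:
λ' = 6.1076 + 2.8059 = 8.9135 pm

Final energy:
E' = hc/λ' = 1239.842 / 8.9135 = 139.0976 keV

(Intermediate values are shown rounded; full precision is carried through to the final answer.)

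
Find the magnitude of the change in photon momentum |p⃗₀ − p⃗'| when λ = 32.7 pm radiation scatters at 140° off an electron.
3.5885e-23 kg·m/s

Photon momentum magnitude is p = h/λ.

Initial momentum:
p₀ = h/λ = 6.6261e-34/3.2700e-11 = 2.0263e-23 kg·m/s

After scattering:
λ' = λ + Δλ = 32.7 + 4.2850 = 36.9850 pm
p' = h/λ' = 6.6261e-34/3.6985e-11 = 1.7916e-23 kg·m/s

Momentum is a vector; the scattered photon's direction makes angle θ = 140° with the incident direction. The magnitude of the vector change Δp⃗ = p⃗₀ − p⃗' is found from the law of cosines:
|Δp⃗|² = p₀² + p'² − 2p₀p'cos θ
|Δp⃗|² = (2.0263e-23)² + (1.7916e-23)² − 2·2.0263e-23·1.7916e-23·cos(140°)
|Δp⃗| = 3.5885e-23 kg·m/s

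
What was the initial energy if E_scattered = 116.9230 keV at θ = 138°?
194.5000 keV

Convert final energy to wavelength (hc ≈ 1239.842 keV·pm):
λ' = hc/E' = 1239.842 / 116.9230 = 10.6039 pm

Calculate the Compton shift:
Δλ = λ_C(1 - cos(138°))
Δλ = 2.4263 × (1 - cos(138°))
Δλ = 4.2294 pm

Initial wavelength:
λ = λ' - Δλ = 10.6039 - 4.2294 = 6.3745 pm

Initial energy:
E = hc/λ = 1239.842 / 6.3745 = 194.5000 keV

(Intermediate values are shown rounded; full precision is carried through to the final answer.)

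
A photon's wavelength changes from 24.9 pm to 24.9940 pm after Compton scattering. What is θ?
16.00°

First find the wavelength shift:
Δλ = λ' - λ = 24.9940 - 24.9 = 0.0940 pm

Using Δλ = λ_C(1 - cos θ), with λ_C = h/(m_e·c) ≈ 2.42631024 pm:
cos θ = 1 - Δλ/λ_C
cos θ = 1 - 0.0940/2.42631024
cos θ = 0.961258

θ = arccos(0.961258)
θ = 16.00°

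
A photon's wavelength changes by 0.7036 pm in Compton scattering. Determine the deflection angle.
44.76°

From the Compton formula Δλ = λ_C(1 - cos θ), we can solve for θ:

cos θ = 1 - Δλ/λ_C

Given:
- Δλ = 0.7036 pm
- λ_C = h/(m_e·c) ≈ 2.42631024 pm

cos θ = 1 - 0.7036/2.42631024
cos θ = 1 - 0.289988
cos θ = 0.710012

θ = arccos(0.710012)
θ = 44.76°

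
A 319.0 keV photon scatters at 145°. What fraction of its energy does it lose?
0.5318 (or 53.18%)

Calculate initial and final photon energies:

Initial: E₀ = 319.0 keV → λ₀ = 3.8867 pm
Compton shift: Δλ = 4.4138 pm
Final wavelength: λ' = 8.3005 pm
Final energy: E' = 149.3699 keV

Fractional energy loss:
(E₀ - E')/E₀ = (319.0000 - 149.3699)/319.0000
= 169.6301/319.0000
= 0.5318
= 53.18%

(Intermediate values are shown rounded; full precision is carried through to the final answer.)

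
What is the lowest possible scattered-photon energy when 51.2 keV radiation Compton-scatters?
42.6527 keV (at θ = 180°)

The scattered photon has minimum energy when its wavelength is maximum, i.e., when the Compton shift Δλ = λ_C(1 − cos θ) is maximum. This occurs at θ = 180° (backscattering), giving Δλ_max = 2λ_C = 4.8526 pm.

Initial wavelength: λ₀ = hc/E₀ = 24.2157 pm
Maximum final wavelength: λ'_max = λ₀ + 2λ_C = 24.2157 + 4.8526 = 29.0683 pm
Minimum final energy: E'_min = hc/λ'_max = 42.6527 keV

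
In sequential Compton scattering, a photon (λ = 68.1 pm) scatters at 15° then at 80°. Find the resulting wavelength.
70.1877 pm

Apply Compton shift twice:

First scattering at θ₁ = 15°:
Δλ₁ = λ_C(1 - cos(15°))
Δλ₁ = 2.4263 × 0.0341
Δλ₁ = 0.0827 pm

After first scattering:
λ₁ = 68.1 + 0.0827 = 68.1827 pm

Second scattering at θ₂ = 80°:
Δλ₂ = λ_C(1 - cos(80°))
Δλ₂ = 2.4263 × 0.8264
Δλ₂ = 2.0050 pm

Final wavelength:
λ₂ = 68.1827 + 2.0050 = 70.1877 pm

Total shift: Δλ_total = 0.0827 + 2.0050 = 2.0877 pm

(Intermediate values are shown rounded; full precision is carried through to the final answer.)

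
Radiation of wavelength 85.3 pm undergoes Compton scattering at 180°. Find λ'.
90.1526 pm

Using the Compton formula: λ' = λ + λ_C(1 − cos θ)

For θ = 180°, cos θ = -1 (exact) = -1.0000, so:
1 − cos 180° = 1 − (-1) = 2.0000

Δλ = λ_C × 2.0000 = 2.4263 × 2.0000 = 4.8526 pm

λ' = 85.3 + 4.8526 = 90.1526 pm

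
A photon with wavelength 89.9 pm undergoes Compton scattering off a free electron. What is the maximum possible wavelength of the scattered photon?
94.7526 pm (at θ = 180°)

The Compton shift is Δλ = λ_C(1 − cos θ).

Since cos θ ranges from −1 to 1, the factor (1 − cos θ) ranges from 0 to 2; the maximum shift occurs at θ = 180° (backscattering):
Δλ_max = 2λ_C = 2 × 2.4263 pm = 4.8526 pm

Maximum scattered wavelength:
λ'_max = λ₀ + Δλ_max = 89.9 + 4.8526 = 94.7526 pm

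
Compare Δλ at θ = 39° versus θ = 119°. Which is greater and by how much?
119° produces the larger shift by a factor of 6.663

Calculate both shifts using Δλ = λ_C(1 - cos θ):

For θ₁ = 39°:
Δλ₁ = 2.4263 × (1 - cos(39°))
Δλ₁ = 2.4263 × 0.2229
Δλ₁ = 0.5407 pm

For θ₂ = 119°:
Δλ₂ = 2.4263 × (1 - cos(119°))
Δλ₂ = 2.4263 × 1.4848
Δλ₂ = 3.6026 pm

The 119° angle produces the larger shift.
Ratio: 3.6026/0.5407 = 6.663

(Intermediate values are shown rounded; full precision is carried through to the final answer.)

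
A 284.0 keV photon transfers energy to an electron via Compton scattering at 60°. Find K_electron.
61.7581 keV

By energy conservation: K_e = E_initial - E_final

First find the scattered photon energy:
Initial wavelength: λ = hc/E = 4.3656 pm
Compton shift: Δλ = λ_C(1 - cos(60°)) = 1.2132 pm
Final wavelength: λ' = 4.3656 + 1.2132 = 5.5788 pm
Final photon energy: E' = hc/λ' = 222.2419 keV

Electron kinetic energy:
K_e = E - E' = 284.0000 - 222.2419 = 61.7581 keV

(Intermediate values are shown rounded; full precision is carried through to the final answer.)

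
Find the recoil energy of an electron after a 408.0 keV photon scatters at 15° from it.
10.8061 keV

By energy conservation: K_e = E_initial - E_final

First find the scattered photon energy:
Initial wavelength: λ = hc/E = 3.0388 pm
Compton shift: Δλ = λ_C(1 - cos(15°)) = 0.0827 pm
Final wavelength: λ' = 3.0388 + 0.0827 = 3.1215 pm
Final photon energy: E' = hc/λ' = 397.1939 keV

Electron kinetic energy:
K_e = E - E' = 408.0000 - 397.1939 = 10.8061 keV

(Intermediate values are shown rounded; full precision is carried through to the final answer.)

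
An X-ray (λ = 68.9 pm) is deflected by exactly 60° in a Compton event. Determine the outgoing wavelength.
70.1132 pm

Using the Compton formula: λ' = λ + λ_C(1 − cos θ)

For θ = 60°, cos θ = 1/2 (exact) = 0.5000, so:
1 − cos 60° = 1 − (1/2) = 0.5000

Δλ = λ_C × 0.5000 = 2.4263 × 0.5000 = 1.2132 pm

λ' = 68.9 + 1.2132 = 70.1132 pm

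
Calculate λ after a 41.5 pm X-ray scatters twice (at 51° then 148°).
46.8833 pm

Apply Compton shift twice:

First scattering at θ₁ = 51°:
Δλ₁ = λ_C(1 - cos(51°))
Δλ₁ = 2.4263 × 0.3707
Δλ₁ = 0.8994 pm

After first scattering:
λ₁ = 41.5 + 0.8994 = 42.3994 pm

Second scattering at θ₂ = 148°:
Δλ₂ = λ_C(1 - cos(148°))
Δλ₂ = 2.4263 × 1.8480
Δλ₂ = 4.4839 pm

Final wavelength:
λ₂ = 42.3994 + 4.4839 = 46.8833 pm

Total shift: Δλ_total = 0.8994 + 4.4839 = 5.3833 pm

(Intermediate values are shown rounded; full precision is carried through to the final answer.)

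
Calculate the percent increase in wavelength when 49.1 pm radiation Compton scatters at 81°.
4.1685%

Calculate the Compton shift:
Δλ = λ_C(1 - cos(81°))
Δλ = 2.4263 × (1 - cos(81°))
Δλ = 2.4263 × 0.8436
Δλ = 2.0468 pm

Percentage change:
(Δλ/λ₀) × 100 = (2.0468/49.1) × 100
= 4.1685%

(Intermediate values are shown rounded; full precision is carried through to the final answer.)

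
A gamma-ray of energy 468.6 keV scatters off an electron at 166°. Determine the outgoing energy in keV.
166.9508 keV

First convert energy to wavelength:
λ = hc/E, with hc ≈ 1239.842 keV·pm (i.e. 1239.842 eV·nm)

For E = 468.6 keV = 468600 eV:
λ = 1239.842 keV·pm / 468.6 keV
λ = 2.6458 pm

Calculate the Compton shift:
Δλ = λ_C(1 - cos(166°)) = 2.4263 × 1.9703
Δλ = 4.7805 pm

Final wavelength:
λ' = 2.6458 + 4.7805 = 7.4264 pm

Final energy:
E' = hc/λ' = 1239.842 / 7.4264 = 166.9508 keV

(Intermediate values are shown rounded; full precision is carried through to the final answer.)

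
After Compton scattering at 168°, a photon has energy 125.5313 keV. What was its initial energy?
244.2001 keV

Convert final energy to wavelength (hc ≈ 1239.842 keV·pm):
λ' = hc/E' = 1239.842 / 125.5313 = 9.8768 pm

Calculate the Compton shift:
Δλ = λ_C(1 - cos(168°))
Δλ = 2.4263 × (1 - cos(168°))
Δλ = 4.7996 pm

Initial wavelength:
λ = λ' - Δλ = 9.8768 - 4.7996 = 5.0772 pm

Initial energy:
E = hc/λ = 1239.842 / 5.0772 = 244.2001 keV

(Intermediate values are shown rounded; full precision is carried through to the final answer.)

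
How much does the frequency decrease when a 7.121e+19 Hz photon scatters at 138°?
3.569e+19 Hz (decrease)

Convert frequency to wavelength (c = 299792458 m/s):
λ₀ = c/f₀ = 299792458/7.121e+19 = 4.2099769e-12 m = 4.2100 pm

Calculate Compton shift:
Δλ = λ_C(1 - cos(138°)) = 4.2294 pm

Final wavelength:
λ' = λ₀ + Δλ = 4.2100 + 4.2294 = 8.4394 pm

Final frequency:
f' = c/λ' = 299792458/8.4393871e-12 = 3.5523013e+19 Hz

Frequency shift (decrease):
Δf = f₀ - f' = 7.121e+19 - 3.5523013e+19 = 3.569e+19 Hz

(Intermediate values are shown rounded; full precision is carried through to the final answer.)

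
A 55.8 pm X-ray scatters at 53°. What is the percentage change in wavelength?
1.7314%

Calculate the Compton shift:
Δλ = λ_C(1 - cos(53°))
Δλ = 2.4263 × (1 - cos(53°))
Δλ = 2.4263 × 0.3982
Δλ = 0.9661 pm

Percentage change:
(Δλ/λ₀) × 100 = (0.9661/55.8) × 100
= 1.7314%

(Intermediate values are shown rounded; full precision is carried through to the final answer.)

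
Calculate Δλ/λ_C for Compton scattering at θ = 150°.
1.8660 λ_C

The Compton shift formula is:
Δλ = λ_C(1 - cos θ)

Dividing both sides by λ_C:
Δλ/λ_C = 1 - cos θ

For θ = 150°:
Δλ/λ_C = 1 - cos(150°)
Δλ/λ_C = 1 - -0.8660
Δλ/λ_C = 1.8660

This means the shift is 1.8660 × λ_C = 4.5276 pm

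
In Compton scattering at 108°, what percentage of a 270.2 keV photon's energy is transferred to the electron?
0.4090 (or 40.90%)

Calculate initial and final photon energies:

Initial: E₀ = 270.2 keV → λ₀ = 4.5886 pm
Compton shift: Δλ = 3.1761 pm
Final wavelength: λ' = 7.7647 pm
Final energy: E' = 159.6770 keV

Fractional energy loss:
(E₀ - E')/E₀ = (270.2000 - 159.6770)/270.2000
= 110.5230/270.2000
= 0.4090
= 40.90%

(Intermediate values are shown rounded; full precision is carried through to the final answer.)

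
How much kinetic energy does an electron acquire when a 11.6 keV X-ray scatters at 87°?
0.2443 keV

By energy conservation: K_e = E_initial - E_final

First find the scattered photon energy:
Initial wavelength: λ = hc/E = 106.8829 pm
Compton shift: Δλ = λ_C(1 - cos(87°)) = 2.2993 pm
Final wavelength: λ' = 106.8829 + 2.2993 = 109.1823 pm
Final photon energy: E' = hc/λ' = 11.3557 keV

Electron kinetic energy:
K_e = E - E' = 11.6000 - 11.3557 = 0.2443 keV

(Intermediate values are shown rounded; full precision is carried through to the final answer.)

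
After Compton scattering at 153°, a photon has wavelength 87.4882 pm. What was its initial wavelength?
82.9000 pm

From λ' = λ + Δλ, we have λ = λ' - Δλ

First calculate the Compton shift:
Δλ = λ_C(1 - cos θ)
Δλ = 2.4263 × (1 - cos(153°))
Δλ = 2.4263 × 1.8910
Δλ = 4.5882 pm

Initial wavelength:
λ = λ' - Δλ
λ = 87.4882 - 4.5882
λ = 82.9000 pm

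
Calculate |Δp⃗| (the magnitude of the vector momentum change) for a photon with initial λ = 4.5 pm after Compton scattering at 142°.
2.1142e-22 kg·m/s

Photon momentum magnitude is p = h/λ.

Initial momentum:
p₀ = h/λ = 6.6261e-34/4.5000e-12 = 1.4725e-22 kg·m/s

After scattering:
λ' = λ + Δλ = 4.5 + 4.3383 = 8.8383 pm
p' = h/λ' = 6.6261e-34/8.8383e-12 = 7.4970e-23 kg·m/s

Momentum is a vector; the scattered photon's direction makes angle θ = 142° with the incident direction. The magnitude of the vector change Δp⃗ = p⃗₀ − p⃗' is found from the law of cosines:
|Δp⃗|² = p₀² + p'² − 2p₀p'cos θ
|Δp⃗|² = (1.4725e-22)² + (7.4970e-23)² − 2·1.4725e-22·7.4970e-23·cos(142°)
|Δp⃗| = 2.1142e-22 kg·m/s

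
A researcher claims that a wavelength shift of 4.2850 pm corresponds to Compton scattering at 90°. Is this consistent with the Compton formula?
No, inconsistent

Calculate the expected shift for θ = 90°:

Δλ_expected = λ_C(1 - cos(90°))
Δλ_expected = 2.4263 × (1 - cos(90°))
Δλ_expected = 2.4263 × 1.0000
Δλ_expected = 2.4263 pm

Given shift: 4.2850 pm
Expected shift: 2.4263 pm
Difference: 1.8587 pm

The values do not match. The given shift corresponds to θ ≈ 140.0°, not 90°.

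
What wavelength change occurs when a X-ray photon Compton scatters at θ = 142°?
4.3383 pm

Using the Compton scattering formula:
Δλ = λ_C(1 - cos θ)

where λ_C = h/(m_e·c) ≈ 2.4263 pm is the Compton wavelength of an electron.

For θ = 142°:
cos(142°) = -0.7880
1 - cos(142°) = 1.7880

Δλ = 2.4263 × 1.7880
Δλ = 4.3383 pm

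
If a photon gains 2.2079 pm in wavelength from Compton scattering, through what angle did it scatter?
84.84°

From the Compton formula Δλ = λ_C(1 - cos θ), we can solve for θ:

cos θ = 1 - Δλ/λ_C

Given:
- Δλ = 2.2079 pm
- λ_C = h/(m_e·c) ≈ 2.42631024 pm

cos θ = 1 - 2.2079/2.42631024
cos θ = 1 - 0.909983
cos θ = 0.090017

θ = arccos(0.090017)
θ = 84.84°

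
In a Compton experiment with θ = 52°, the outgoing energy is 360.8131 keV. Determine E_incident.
495.2000 keV

Convert final energy to wavelength (hc ≈ 1239.842 keV·pm):
λ' = hc/E' = 1239.842 / 360.8131 = 3.4362 pm

Calculate the Compton shift:
Δλ = λ_C(1 - cos(52°))
Δλ = 2.4263 × (1 - cos(52°))
Δλ = 0.9325 pm

Initial wavelength:
λ = λ' - Δλ = 3.4362 - 0.9325 = 2.5037 pm

Initial energy:
E = hc/λ = 1239.842 / 2.5037 = 495.2000 keV

(Intermediate values are shown rounded; full precision is carried through to the final answer.)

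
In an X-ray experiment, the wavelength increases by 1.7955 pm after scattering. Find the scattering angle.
74.93°

From the Compton formula Δλ = λ_C(1 - cos θ), we can solve for θ:

cos θ = 1 - Δλ/λ_C

Given:
- Δλ = 1.7955 pm
- λ_C = h/(m_e·c) ≈ 2.42631024 pm

cos θ = 1 - 1.7955/2.42631024
cos θ = 1 - 0.740013
cos θ = 0.259987

θ = arccos(0.259987)
θ = 74.93°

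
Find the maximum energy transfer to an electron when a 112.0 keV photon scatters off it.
34.1334 keV

Maximum energy transfer occurs at θ = 180° (backscattering).

Initial photon: E₀ = 112.0 keV → λ₀ = 11.0700 pm

Maximum Compton shift (at 180°):
Δλ_max = 2λ_C = 2 × 2.4263 = 4.8526 pm

Final wavelength:
λ' = 11.0700 + 4.8526 = 15.9226 pm

Minimum photon energy (maximum energy to electron):
E'_min = hc/λ' = 77.8666 keV

Maximum electron kinetic energy:
K_max = E₀ - E'_min = 112.0000 - 77.8666 = 34.1334 keV

(Intermediate values are shown rounded; full precision is carried through to the final answer.)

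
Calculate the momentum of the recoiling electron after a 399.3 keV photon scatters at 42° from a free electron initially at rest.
1.4407e-22 kg·m/s

The electron is initially at rest, so by conservation of momentum:
p⃗_e = p⃗₀ − p⃗'  (incident photon momentum minus scattered photon momentum)

Photon momentum magnitudes (p = h/λ = E/c):
λ₀ = hc/E₀ = 3.1050 pm → p₀ = h/λ₀ = 2.1340e-22 kg·m/s
Δλ = λ_C(1 − cos 42°) = 0.6232 pm
λ' = 3.7282 pm → p' = h/λ' = 1.7773e-22 kg·m/s

The scattered photon makes angle θ = 42° with the incident direction, so by the law of cosines:
|p⃗_e|² = p₀² + p'² − 2p₀p'cos θ
|p⃗_e|² = (2.1340e-22)² + (1.7773e-22)² − 2·2.1340e-22·1.7773e-22·cos(42°)
|p⃗_e| = 1.4407e-22 kg·m/s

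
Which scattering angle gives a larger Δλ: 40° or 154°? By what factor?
154° produces the larger shift by a factor of 8.116

Calculate both shifts using Δλ = λ_C(1 - cos θ):

For θ₁ = 40°:
Δλ₁ = 2.4263 × (1 - cos(40°))
Δλ₁ = 2.4263 × 0.2340
Δλ₁ = 0.5676 pm

For θ₂ = 154°:
Δλ₂ = 2.4263 × (1 - cos(154°))
Δλ₂ = 2.4263 × 1.8988
Δλ₂ = 4.6071 pm

The 154° angle produces the larger shift.
Ratio: 4.6071/0.5676 = 8.116

(Intermediate values are shown rounded; full precision is carried through to the final answer.)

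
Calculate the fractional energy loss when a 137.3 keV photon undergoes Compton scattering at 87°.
0.2030 (or 20.30%)

Calculate initial and final photon energies:

Initial: E₀ = 137.3 keV → λ₀ = 9.0302 pm
Compton shift: Δλ = 2.2993 pm
Final wavelength: λ' = 11.3295 pm
Final energy: E' = 109.4349 keV

Fractional energy loss:
(E₀ - E')/E₀ = (137.3000 - 109.4349)/137.3000
= 27.8651/137.3000
= 0.2030
= 20.30%

(Intermediate values are shown rounded; full precision is carried through to the final answer.)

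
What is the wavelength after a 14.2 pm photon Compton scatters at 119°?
17.8026 pm

Using the Compton scattering formula:
λ' = λ + Δλ = λ + λ_C(1 - cos θ)

Given:
- Initial wavelength λ = 14.2 pm
- Scattering angle θ = 119°
- Compton wavelength λ_C ≈ 2.4263 pm

Calculate the shift:
Δλ = 2.4263 × (1 - cos(119°))
Δλ = 2.4263 × 1.4848
Δλ = 3.6026 pm

Final wavelength:
λ' = 14.2 + 3.6026 = 17.8026 pm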